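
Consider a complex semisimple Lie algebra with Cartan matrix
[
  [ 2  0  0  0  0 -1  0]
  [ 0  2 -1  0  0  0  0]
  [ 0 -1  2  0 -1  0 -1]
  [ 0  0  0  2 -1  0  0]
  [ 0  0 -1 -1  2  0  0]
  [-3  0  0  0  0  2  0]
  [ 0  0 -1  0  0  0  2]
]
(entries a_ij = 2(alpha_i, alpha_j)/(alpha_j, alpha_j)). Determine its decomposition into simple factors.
The diagram associated to this matrix has two connected components: the simple roots {alpha_2, alpha_3, alpha_4, alpha_5, alpha_7} form a chain of 3 nodes with a fork of two nodes at one end (D_5), and {alpha_1, alpha_6} form two nodes joined by a triple edge (G_2). A semisimple Lie algebra decomposes uniquely as the direct sum of simple ideals, one per connected component of its Dynkin diagram, so g ≅ D_5 ⊕ G_2 (dimension 45 + 14 = 59).

D_5 (so(10)) ⊕ G_2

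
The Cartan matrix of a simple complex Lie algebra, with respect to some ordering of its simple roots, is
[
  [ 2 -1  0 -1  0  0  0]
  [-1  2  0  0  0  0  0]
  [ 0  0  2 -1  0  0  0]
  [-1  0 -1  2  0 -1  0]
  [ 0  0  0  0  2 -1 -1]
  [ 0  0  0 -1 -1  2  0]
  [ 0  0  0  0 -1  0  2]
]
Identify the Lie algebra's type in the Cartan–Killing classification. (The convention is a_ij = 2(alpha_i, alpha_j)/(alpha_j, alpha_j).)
The matrix has rank 7 with 2's on the diagonal. Reading the off-diagonal entries as Dynkin edges (a single edge where a_ij = a_ji = -1; a double or triple edge where a_ij * a_ji = 2 or 3), the diagram is a chain of 6 nodes with one extra node attached to the third node from one end (E_7). One simple-root ordering that puts it in standard form is (alpha_2, alpha_3, alpha_1, alpha_4, alpha_6, alpha_5, alpha_7). So the algebra is type E_7.

E_7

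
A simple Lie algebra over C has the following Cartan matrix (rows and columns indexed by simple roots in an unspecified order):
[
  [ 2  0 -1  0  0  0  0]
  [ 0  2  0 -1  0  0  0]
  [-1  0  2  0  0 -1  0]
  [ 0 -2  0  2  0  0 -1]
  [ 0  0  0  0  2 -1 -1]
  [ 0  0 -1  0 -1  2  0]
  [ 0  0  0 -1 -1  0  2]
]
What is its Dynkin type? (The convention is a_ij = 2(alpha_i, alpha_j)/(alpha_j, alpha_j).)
type B_7

The matrix has rank 7 with 2's on the diagonal. Reading the off-diagonal entries as Dynkin edges (a single edge where a_ij = a_ji = -1; a double or triple edge where a_ij * a_ji = 2 or 3), the diagram is a chain of 7 nodes with a double edge at one end; the terminal node there is the unique short simple root (B_7). One simple-root ordering that puts it in standard form is (alpha_1, alpha_3, alpha_6, alpha_5, alpha_7, alpha_4, alpha_2). So the algebra is type B_7, i.e. so(15).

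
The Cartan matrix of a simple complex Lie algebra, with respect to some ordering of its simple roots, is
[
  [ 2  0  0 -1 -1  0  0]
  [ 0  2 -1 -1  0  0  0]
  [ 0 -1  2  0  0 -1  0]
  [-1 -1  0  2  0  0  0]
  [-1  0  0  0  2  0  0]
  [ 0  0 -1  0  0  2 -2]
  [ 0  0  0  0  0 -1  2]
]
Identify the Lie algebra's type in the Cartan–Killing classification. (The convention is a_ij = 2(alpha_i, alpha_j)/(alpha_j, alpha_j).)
type B_7

The matrix has rank 7 with 2's on the diagonal. Reading the off-diagonal entries as Dynkin edges (a single edge where a_ij = a_ji = -1; a double or triple edge where a_ij * a_ji = 2 or 3), the diagram is a chain of 7 nodes with a double edge at one end; the terminal node there is the unique short simple root (B_7). One simple-root ordering that puts it in standard form is (alpha_5, alpha_1, alpha_4, alpha_2, alpha_3, alpha_6, alpha_7). So the algebra is type B_7, i.e. so(15).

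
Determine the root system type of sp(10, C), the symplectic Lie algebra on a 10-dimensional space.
This is sp(10), which has dimension 10(10+1)/2 = 55 and rank 10/2 = 5. In the classification of classical Lie algebras, the symplectic algebra sp(2n) has type C_n; here n = 5, so the Dynkin diagram is a chain of 5 nodes with a double edge at one end; the terminal node there is the unique long simple root (C_5). Hence the type is C_5.

type C_5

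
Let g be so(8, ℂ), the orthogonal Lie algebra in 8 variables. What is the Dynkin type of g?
This is so(8) with 8 even, which has dimension 8(8-1)/2 = 28 and rank 8/2 = 4. In the classification of classical Lie algebras, the orthogonal algebra so(2n) in an even number of variables has type D_n; here n = 4, so the Dynkin diagram is a chain of 2 nodes with a fork of two nodes at one end (D_4). Hence the type is D_4.

D_4 (so(8))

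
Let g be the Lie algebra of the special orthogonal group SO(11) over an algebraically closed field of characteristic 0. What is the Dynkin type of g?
This is so(11) with 11 odd, which has dimension 11(11-1)/2 = 55 and rank (11-1)/2 = 5. In the classification of classical Lie algebras, the orthogonal algebra so(2n+1) in an odd number of variables has type B_n; here n = 5, so the Dynkin diagram is a chain of 5 nodes with a double edge at one end; the terminal node there is the unique short simple root (B_5). Hence the type is B_5.

B_5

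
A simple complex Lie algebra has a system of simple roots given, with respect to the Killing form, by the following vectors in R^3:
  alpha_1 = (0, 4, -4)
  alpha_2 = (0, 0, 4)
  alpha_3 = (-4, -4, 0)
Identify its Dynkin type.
Compute the Cartan integers a_ij = 2(alpha_i, alpha_j)/(alpha_j, alpha_j); the resulting 3x3 Cartan matrix is
[[2, -2, -1], [-1, 2, 0], [-1, 0, 2]].
The roots have two lengths (squared-length ratio 2:1); the short ones are alpha_{2}. The associated Dynkin diagram is a chain of 3 nodes with a double edge at one end; the terminal node there is the unique short simple root (B_3), so the type is B_3 (the algebra so(7)).

B_3 (so(7))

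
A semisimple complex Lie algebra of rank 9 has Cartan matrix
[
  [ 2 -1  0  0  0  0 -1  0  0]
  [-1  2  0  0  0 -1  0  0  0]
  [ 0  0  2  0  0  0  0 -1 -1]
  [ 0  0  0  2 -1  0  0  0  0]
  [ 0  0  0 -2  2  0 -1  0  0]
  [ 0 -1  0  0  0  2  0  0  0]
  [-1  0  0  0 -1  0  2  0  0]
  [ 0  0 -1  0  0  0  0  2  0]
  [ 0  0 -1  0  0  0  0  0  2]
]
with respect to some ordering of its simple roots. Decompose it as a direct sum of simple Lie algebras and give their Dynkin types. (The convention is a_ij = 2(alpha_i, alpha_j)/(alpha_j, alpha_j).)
A3 + B6

The diagram associated to this matrix has two connected components: the simple roots {alpha_3, alpha_8, alpha_9} form a chain of 3 nodes with single edges (A_3), and {alpha_1, alpha_2, alpha_4, alpha_5, alpha_6, alpha_7} form a chain of 6 nodes with a double edge at one end; the terminal node there is the unique short simple root (B_6). A semisimple Lie algebra decomposes uniquely as the direct sum of simple ideals, one per connected component of its Dynkin diagram, so g ≅ A_3 ⊕ B_6 (dimension 15 + 78 = 93).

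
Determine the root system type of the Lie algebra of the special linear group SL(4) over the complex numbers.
This is sl(4), which has dimension 4^2 - 1 = 15 and rank 4 - 1 = 3 (a Cartan subalgebra is the diagonal traceless matrices). In the classification of classical Lie algebras, the special linear algebra sl(n+1) has type A_n; here n = 3, so the Dynkin diagram is a chain of 3 nodes with single edges (A_3). Hence the type is A_3.

type A_3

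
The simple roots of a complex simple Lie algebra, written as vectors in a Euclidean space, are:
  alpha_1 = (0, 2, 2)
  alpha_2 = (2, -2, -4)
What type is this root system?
Compute the Cartan integers a_ij = 2(alpha_i, alpha_j)/(alpha_j, alpha_j); the resulting 2x2 Cartan matrix is
[[2, -1], [-3, 2]].
The roots have two lengths (squared-length ratio 3:1); the short ones are alpha_{1}. The associated Dynkin diagram is two nodes joined by a triple edge (G_2), so the type is G_2.

G_2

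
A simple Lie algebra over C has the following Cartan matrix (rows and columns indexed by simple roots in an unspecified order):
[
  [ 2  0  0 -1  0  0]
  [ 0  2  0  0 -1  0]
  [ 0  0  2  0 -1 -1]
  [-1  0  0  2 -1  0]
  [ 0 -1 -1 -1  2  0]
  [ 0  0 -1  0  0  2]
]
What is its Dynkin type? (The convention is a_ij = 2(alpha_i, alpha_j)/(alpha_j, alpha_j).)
E_6

The matrix has rank 6 with 2's on the diagonal. Reading the off-diagonal entries as Dynkin edges (a single edge where a_ij = a_ji = -1; a double or triple edge where a_ij * a_ji = 2 or 3), the diagram is a chain of 5 nodes with one extra node attached to the third node from one end (E_6). One simple-root ordering that puts it in standard form is (alpha_6, alpha_2, alpha_3, alpha_5, alpha_4, alpha_1). So the algebra is type E_6.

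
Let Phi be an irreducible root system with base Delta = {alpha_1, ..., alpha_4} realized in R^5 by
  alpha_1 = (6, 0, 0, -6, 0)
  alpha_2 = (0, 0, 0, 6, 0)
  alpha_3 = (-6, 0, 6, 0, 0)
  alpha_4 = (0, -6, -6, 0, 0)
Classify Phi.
Compute the Cartan integers a_ij = 2(alpha_i, alpha_j)/(alpha_j, alpha_j); the resulting 4x4 Cartan matrix is
[[2, -2, -1, 0], [-1, 2, 0, 0], [-1, 0, 2, -1], [0, 0, -1, 2]].
The roots have two lengths (squared-length ratio 2:1); the short ones are alpha_{2}. The associated Dynkin diagram is a chain of 4 nodes with a double edge at one end; the terminal node there is the unique short simple root (B_4), so the type is B_4 (the algebra so(9)).

B_4 (so(9))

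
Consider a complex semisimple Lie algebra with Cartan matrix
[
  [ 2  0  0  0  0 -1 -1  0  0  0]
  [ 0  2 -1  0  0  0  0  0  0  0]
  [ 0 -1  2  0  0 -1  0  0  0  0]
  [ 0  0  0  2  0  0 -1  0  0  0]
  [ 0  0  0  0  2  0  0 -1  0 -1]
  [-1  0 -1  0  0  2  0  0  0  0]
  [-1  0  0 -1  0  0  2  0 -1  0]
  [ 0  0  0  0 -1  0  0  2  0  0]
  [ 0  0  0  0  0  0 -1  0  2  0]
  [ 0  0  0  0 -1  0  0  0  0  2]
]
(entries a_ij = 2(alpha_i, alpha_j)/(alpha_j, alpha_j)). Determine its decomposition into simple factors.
The diagram associated to this matrix has two connected components: the simple roots {alpha_5, alpha_8, alpha_10} form a chain of 3 nodes with single edges (A_3), and {alpha_1, alpha_2, alpha_3, alpha_4, alpha_6, alpha_7, alpha_9} form a chain of 5 nodes with a fork of two nodes at one end (D_7). A semisimple Lie algebra decomposes uniquely as the direct sum of simple ideals, one per connected component of its Dynkin diagram, so g ≅ A_3 ⊕ D_7 (dimension 15 + 91 = 106).

A_3 (sl(4)) + D_7 (so(14))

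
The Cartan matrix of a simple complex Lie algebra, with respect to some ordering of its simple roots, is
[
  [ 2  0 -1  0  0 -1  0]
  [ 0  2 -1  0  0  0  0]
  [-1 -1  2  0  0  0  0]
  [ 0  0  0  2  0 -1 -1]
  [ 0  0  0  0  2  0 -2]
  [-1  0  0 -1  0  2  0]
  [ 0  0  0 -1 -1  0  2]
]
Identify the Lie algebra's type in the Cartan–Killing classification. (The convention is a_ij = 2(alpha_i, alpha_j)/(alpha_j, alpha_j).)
C7

The matrix has rank 7 with 2's on the diagonal. Reading the off-diagonal entries as Dynkin edges (a single edge where a_ij = a_ji = -1; a double or triple edge where a_ij * a_ji = 2 or 3), the diagram is a chain of 7 nodes with a double edge at one end; the terminal node there is the unique long simple root (C_7). One simple-root ordering that puts it in standard form is (alpha_2, alpha_3, alpha_1, alpha_6, alpha_4, alpha_7, alpha_5). So the algebra is type C_7, i.e. sp(14).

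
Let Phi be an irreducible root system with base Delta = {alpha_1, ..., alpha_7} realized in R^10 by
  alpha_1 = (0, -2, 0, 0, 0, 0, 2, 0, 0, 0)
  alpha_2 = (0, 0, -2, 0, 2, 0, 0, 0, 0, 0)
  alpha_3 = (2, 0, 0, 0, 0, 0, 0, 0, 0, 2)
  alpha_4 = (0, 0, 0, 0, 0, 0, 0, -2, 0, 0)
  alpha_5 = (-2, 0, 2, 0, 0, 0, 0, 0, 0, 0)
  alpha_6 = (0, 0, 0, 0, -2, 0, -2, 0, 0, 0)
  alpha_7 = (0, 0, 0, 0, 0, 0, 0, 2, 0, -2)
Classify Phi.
Compute the Cartan integers a_ij = 2(alpha_i, alpha_j)/(alpha_j, alpha_j); the resulting 7x7 Cartan matrix is
[[2, 0, 0, 0, 0, -1, 0], [0, 2, 0, 0, -1, -1, 0], [0, 0, 2, 0, -1, 0, -1], [0, 0, 0, 2, 0, 0, -1], [0, -1, -1, 0, 2, 0, 0], [-1, -1, 0, 0, 0, 2, 0], [0, 0, -1, -2, 0, 0, 2]].
The roots have two lengths (squared-length ratio 2:1); the short ones are alpha_{4}. The associated Dynkin diagram is a chain of 7 nodes with a double edge at one end; the terminal node there is the unique short simple root (B_7), so the type is B_7 (the algebra so(15)).

type B_7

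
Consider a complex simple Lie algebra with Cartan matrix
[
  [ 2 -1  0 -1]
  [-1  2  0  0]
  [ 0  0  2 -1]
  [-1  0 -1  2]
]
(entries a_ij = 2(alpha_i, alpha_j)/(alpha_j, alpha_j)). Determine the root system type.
The matrix has rank 4 with 2's on the diagonal. Reading the off-diagonal entries as Dynkin edges (a single edge where a_ij = a_ji = -1; a double or triple edge where a_ij * a_ji = 2 or 3), the diagram is a chain of 4 nodes with single edges (A_4). One simple-root ordering that puts it in standard form is (alpha_2, alpha_1, alpha_4, alpha_3). So the algebra is type A_4, i.e. sl(5).

A_4 (sl(5))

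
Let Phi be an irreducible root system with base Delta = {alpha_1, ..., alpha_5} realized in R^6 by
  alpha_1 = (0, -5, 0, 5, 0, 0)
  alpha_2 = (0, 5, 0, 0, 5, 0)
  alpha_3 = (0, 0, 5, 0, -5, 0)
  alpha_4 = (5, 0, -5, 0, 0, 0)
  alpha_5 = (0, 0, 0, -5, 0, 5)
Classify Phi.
type A_5

Compute the Cartan integers a_ij = 2(alpha_i, alpha_j)/(alpha_j, alpha_j); the resulting 5x5 Cartan matrix is
[[2, -1, 0, 0, -1], [-1, 2, -1, 0, 0], [0, -1, 2, -1, 0], [0, 0, -1, 2, 0], [-1, 0, 0, 0, 2]].
All simple roots have the same length, so the diagram is simply laced. The associated Dynkin diagram is a chain of 5 nodes with single edges (A_5), so the type is A_5 (the algebra sl(6)).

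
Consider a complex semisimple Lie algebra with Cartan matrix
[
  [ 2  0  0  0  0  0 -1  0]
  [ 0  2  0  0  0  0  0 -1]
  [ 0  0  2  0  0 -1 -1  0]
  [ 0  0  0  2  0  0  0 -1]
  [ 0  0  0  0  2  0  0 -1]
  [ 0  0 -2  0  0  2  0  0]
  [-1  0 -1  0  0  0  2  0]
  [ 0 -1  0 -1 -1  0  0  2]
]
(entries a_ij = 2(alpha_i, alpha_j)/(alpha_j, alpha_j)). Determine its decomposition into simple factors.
The diagram associated to this matrix has two connected components: the simple roots {alpha_1, alpha_3, alpha_6, alpha_7} form a chain of 4 nodes with a double edge at one end; the terminal node there is the unique long simple root (C_4), and {alpha_2, alpha_4, alpha_5, alpha_8} form a chain of 2 nodes with a fork of two nodes at one end (D_4). A semisimple Lie algebra decomposes uniquely as the direct sum of simple ideals, one per connected component of its Dynkin diagram, so g ≅ C_4 ⊕ D_4 (dimension 36 + 28 = 64).

C_4 + D_4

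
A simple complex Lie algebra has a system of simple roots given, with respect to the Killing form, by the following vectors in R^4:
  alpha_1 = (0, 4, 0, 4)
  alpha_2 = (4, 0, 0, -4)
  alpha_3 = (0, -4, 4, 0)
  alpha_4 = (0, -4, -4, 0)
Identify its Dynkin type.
D4

Compute the Cartan integers a_ij = 2(alpha_i, alpha_j)/(alpha_j, alpha_j); the resulting 4x4 Cartan matrix is
[[2, -1, -1, -1], [-1, 2, 0, 0], [-1, 0, 2, 0], [-1, 0, 0, 2]].
All simple roots have the same length, so the diagram is simply laced. The associated Dynkin diagram is a chain of 2 nodes with a fork of two nodes at one end (D_4), so the type is D_4 (the algebra so(8)).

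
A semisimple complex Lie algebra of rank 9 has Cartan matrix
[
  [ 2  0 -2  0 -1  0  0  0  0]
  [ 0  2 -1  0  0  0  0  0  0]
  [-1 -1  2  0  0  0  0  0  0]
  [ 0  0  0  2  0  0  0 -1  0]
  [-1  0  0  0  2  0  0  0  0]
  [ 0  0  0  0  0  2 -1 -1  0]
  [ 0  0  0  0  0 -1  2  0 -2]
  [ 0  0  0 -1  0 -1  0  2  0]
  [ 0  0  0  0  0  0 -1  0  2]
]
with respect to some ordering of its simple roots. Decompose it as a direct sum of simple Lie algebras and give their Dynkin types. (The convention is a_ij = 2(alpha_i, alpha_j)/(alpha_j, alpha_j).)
B_5 (so(11)) + F_4

The diagram associated to this matrix has two connected components: the simple roots {alpha_4, alpha_6, alpha_7, alpha_8, alpha_9} form a chain of 5 nodes with a double edge at one end; the terminal node there is the unique short simple root (B_5), and {alpha_1, alpha_2, alpha_3, alpha_5} form a chain of 4 nodes with a double edge between the middle two (F_4). A semisimple Lie algebra decomposes uniquely as the direct sum of simple ideals, one per connected component of its Dynkin diagram, so g ≅ B_5 ⊕ F_4 (dimension 55 + 52 = 107).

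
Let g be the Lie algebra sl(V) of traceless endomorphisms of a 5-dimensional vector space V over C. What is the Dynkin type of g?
type A_4

This is sl(5), which has dimension 5^2 - 1 = 24 and rank 5 - 1 = 4 (a Cartan subalgebra is the diagonal traceless matrices). In the classification of classical Lie algebras, the special linear algebra sl(n+1) has type A_n; here n = 4, so the Dynkin diagram is a chain of 4 nodes with single edges (A_4). Hence the type is A_4.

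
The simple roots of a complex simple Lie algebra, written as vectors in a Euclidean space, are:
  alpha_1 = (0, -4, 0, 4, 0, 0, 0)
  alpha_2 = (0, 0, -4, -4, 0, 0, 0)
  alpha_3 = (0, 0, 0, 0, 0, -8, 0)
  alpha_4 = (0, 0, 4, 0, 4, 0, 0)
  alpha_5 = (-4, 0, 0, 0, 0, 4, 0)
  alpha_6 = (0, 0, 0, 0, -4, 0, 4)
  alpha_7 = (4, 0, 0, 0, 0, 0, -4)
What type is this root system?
Compute the Cartan integers a_ij = 2(alpha_i, alpha_j)/(alpha_j, alpha_j); the resulting 7x7 Cartan matrix is
[[2, -1, 0, 0, 0, 0, 0], [-1, 2, 0, -1, 0, 0, 0], [0, 0, 2, 0, -2, 0, 0], [0, -1, 0, 2, 0, -1, 0], [0, 0, -1, 0, 2, 0, -1], [0, 0, 0, -1, 0, 2, -1], [0, 0, 0, 0, -1, -1, 2]].
The roots have two lengths (squared-length ratio 2:1); the short ones are alpha_{1,2,4,5,6,7}. The associated Dynkin diagram is a chain of 7 nodes with a double edge at one end; the terminal node there is the unique long simple root (C_7), so the type is C_7 (the algebra sp(14)).

C_7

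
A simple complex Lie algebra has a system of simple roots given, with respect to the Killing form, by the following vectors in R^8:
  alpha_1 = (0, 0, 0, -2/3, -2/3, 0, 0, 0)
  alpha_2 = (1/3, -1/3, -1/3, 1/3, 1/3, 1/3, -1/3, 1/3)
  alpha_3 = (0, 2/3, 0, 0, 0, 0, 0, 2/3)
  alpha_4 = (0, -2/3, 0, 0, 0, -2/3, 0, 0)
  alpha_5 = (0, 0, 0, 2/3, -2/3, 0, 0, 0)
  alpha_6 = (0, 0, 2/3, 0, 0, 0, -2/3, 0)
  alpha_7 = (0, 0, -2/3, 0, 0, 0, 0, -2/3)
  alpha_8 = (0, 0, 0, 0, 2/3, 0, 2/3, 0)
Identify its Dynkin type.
E_8

Compute the Cartan integers a_ij = 2(alpha_i, alpha_j)/(alpha_j, alpha_j); the resulting 8x8 Cartan matrix is
[[2, -1, 0, 0, 0, 0, 0, -1], [-1, 2, 0, 0, 0, 0, 0, 0], [0, 0, 2, -1, 0, 0, -1, 0], [0, 0, -1, 2, 0, 0, 0, 0], [0, 0, 0, 0, 2, 0, 0, -1], [0, 0, 0, 0, 0, 2, -1, -1], [0, 0, -1, 0, 0, -1, 2, 0], [-1, 0, 0, 0, -1, -1, 0, 2]].
All simple roots have the same length, so the diagram is simply laced. The associated Dynkin diagram is a chain of 7 nodes with one extra node attached to the third node from one end (E_8), so the type is E_8.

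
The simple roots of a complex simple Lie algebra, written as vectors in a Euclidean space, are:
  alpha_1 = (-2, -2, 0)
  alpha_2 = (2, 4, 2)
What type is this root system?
type G_2

Compute the Cartan integers a_ij = 2(alpha_i, alpha_j)/(alpha_j, alpha_j); the resulting 2x2 Cartan matrix is
[[2, -1], [-3, 2]].
The roots have two lengths (squared-length ratio 3:1); the short ones are alpha_{1}. The associated Dynkin diagram is two nodes joined by a triple edge (G_2), so the type is G_2.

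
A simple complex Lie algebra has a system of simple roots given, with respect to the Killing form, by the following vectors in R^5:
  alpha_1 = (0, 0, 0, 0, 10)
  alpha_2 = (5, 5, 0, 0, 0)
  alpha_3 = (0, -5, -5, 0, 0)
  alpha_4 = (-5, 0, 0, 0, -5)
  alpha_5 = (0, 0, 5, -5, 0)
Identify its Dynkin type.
Compute the Cartan integers a_ij = 2(alpha_i, alpha_j)/(alpha_j, alpha_j); the resulting 5x5 Cartan matrix is
[[2, 0, 0, -2, 0], [0, 2, -1, -1, 0], [0, -1, 2, 0, -1], [-1, -1, 0, 2, 0], [0, 0, -1, 0, 2]].
The roots have two lengths (squared-length ratio 2:1); the short ones are alpha_{2,3,4,5}. The associated Dynkin diagram is a chain of 5 nodes with a double edge at one end; the terminal node there is the unique long simple root (C_5), so the type is C_5 (the algebra sp(10)).

C5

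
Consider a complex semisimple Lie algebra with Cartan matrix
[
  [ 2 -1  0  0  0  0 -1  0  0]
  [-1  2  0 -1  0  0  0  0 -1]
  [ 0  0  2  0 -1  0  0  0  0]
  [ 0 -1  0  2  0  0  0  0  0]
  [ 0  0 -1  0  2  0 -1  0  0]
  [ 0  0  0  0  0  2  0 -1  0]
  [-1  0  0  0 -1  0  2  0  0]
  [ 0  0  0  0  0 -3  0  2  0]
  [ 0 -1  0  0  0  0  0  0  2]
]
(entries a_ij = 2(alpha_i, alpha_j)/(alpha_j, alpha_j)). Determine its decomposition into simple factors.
D7 + G2

The diagram associated to this matrix has two connected components: the simple roots {alpha_1, alpha_2, alpha_3, alpha_4, alpha_5, alpha_7, alpha_9} form a chain of 5 nodes with a fork of two nodes at one end (D_7), and {alpha_6, alpha_8} form two nodes joined by a triple edge (G_2). A semisimple Lie algebra decomposes uniquely as the direct sum of simple ideals, one per connected component of its Dynkin diagram, so g ≅ D_7 ⊕ G_2 (dimension 91 + 14 = 105).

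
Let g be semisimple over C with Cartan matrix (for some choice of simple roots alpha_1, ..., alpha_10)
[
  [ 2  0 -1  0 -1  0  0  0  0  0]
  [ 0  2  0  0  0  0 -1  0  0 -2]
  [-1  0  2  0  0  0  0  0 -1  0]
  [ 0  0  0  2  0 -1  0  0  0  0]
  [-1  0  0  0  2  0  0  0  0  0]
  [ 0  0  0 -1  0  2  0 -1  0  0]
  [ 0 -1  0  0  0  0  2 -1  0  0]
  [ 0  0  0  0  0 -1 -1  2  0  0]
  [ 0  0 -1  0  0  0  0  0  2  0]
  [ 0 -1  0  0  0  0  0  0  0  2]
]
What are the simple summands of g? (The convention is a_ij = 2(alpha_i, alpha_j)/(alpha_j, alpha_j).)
A_4 + B_6

The diagram associated to this matrix has two connected components: the simple roots {alpha_1, alpha_3, alpha_5, alpha_9} form a chain of 4 nodes with single edges (A_4), and {alpha_2, alpha_4, alpha_6, alpha_7, alpha_8, alpha_10} form a chain of 6 nodes with a double edge at one end; the terminal node there is the unique short simple root (B_6). A semisimple Lie algebra decomposes uniquely as the direct sum of simple ideals, one per connected component of its Dynkin diagram, so g ≅ A_4 ⊕ B_6 (dimension 24 + 78 = 102).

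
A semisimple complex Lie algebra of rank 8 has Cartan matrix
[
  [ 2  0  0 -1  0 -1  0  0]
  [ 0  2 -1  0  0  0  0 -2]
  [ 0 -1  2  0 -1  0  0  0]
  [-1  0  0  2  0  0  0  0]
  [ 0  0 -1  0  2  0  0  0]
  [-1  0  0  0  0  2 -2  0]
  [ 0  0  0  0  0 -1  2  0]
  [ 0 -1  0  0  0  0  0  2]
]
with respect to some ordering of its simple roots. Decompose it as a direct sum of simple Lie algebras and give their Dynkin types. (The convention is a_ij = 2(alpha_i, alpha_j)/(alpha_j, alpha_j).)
B_4 + B_4

The diagram associated to this matrix has two connected components: the simple roots {alpha_2, alpha_3, alpha_5, alpha_8} form a chain of 4 nodes with a double edge at one end; the terminal node there is the unique short simple root (B_4), and {alpha_1, alpha_4, alpha_6, alpha_7} form a chain of 4 nodes with a double edge at one end; the terminal node there is the unique short simple root (B_4). A semisimple Lie algebra decomposes uniquely as the direct sum of simple ideals, one per connected component of its Dynkin diagram, so g ≅ B_4 ⊕ B_4 (dimension 36 + 36 = 72).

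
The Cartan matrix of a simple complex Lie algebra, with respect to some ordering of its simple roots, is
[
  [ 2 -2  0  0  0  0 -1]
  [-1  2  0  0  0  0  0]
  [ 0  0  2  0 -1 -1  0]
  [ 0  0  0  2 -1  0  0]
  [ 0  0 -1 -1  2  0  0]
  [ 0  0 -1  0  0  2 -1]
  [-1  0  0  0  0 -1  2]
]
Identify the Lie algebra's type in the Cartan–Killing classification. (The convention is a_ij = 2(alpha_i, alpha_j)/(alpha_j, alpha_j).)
The matrix has rank 7 with 2's on the diagonal. Reading the off-diagonal entries as Dynkin edges (a single edge where a_ij = a_ji = -1; a double or triple edge where a_ij * a_ji = 2 or 3), the diagram is a chain of 7 nodes with a double edge at one end; the terminal node there is the unique short simple root (B_7). One simple-root ordering that puts it in standard form is (alpha_4, alpha_5, alpha_3, alpha_6, alpha_7, alpha_1, alpha_2). So the algebra is type B_7, i.e. so(15).

B7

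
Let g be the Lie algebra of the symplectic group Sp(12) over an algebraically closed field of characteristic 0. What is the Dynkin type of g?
C6

This is sp(12), which has dimension 12(12+1)/2 = 78 and rank 12/2 = 6. In the classification of classical Lie algebras, the symplectic algebra sp(2n) has type C_n; here n = 6, so the Dynkin diagram is a chain of 6 nodes with a double edge at one end; the terminal node there is the unique long simple root (C_6). Hence the type is C_6.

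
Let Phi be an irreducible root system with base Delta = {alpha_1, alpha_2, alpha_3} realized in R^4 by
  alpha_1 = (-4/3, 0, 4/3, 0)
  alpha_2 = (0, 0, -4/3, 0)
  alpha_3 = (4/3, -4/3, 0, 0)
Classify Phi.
B_3

Compute the Cartan integers a_ij = 2(alpha_i, alpha_j)/(alpha_j, alpha_j); the resulting 3x3 Cartan matrix is
[[2, -2, -1], [-1, 2, 0], [-1, 0, 2]].
The roots have two lengths (squared-length ratio 2:1); the short ones are alpha_{2}. The associated Dynkin diagram is a chain of 3 nodes with a double edge at one end; the terminal node there is the unique short simple root (B_3), so the type is B_3 (the algebra so(7)).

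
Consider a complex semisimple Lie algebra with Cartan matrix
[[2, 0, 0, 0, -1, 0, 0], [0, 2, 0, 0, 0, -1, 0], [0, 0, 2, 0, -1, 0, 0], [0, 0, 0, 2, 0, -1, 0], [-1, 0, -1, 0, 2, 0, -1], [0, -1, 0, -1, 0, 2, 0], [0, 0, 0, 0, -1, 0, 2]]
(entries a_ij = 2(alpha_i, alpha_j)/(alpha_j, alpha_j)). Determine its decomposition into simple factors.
The diagram associated to this matrix has two connected components: the simple roots {alpha_2, alpha_4, alpha_6} form a chain of 3 nodes with single edges (A_3), and {alpha_1, alpha_3, alpha_5, alpha_7} form a chain of 2 nodes with a fork of two nodes at one end (D_4). A semisimple Lie algebra decomposes uniquely as the direct sum of simple ideals, one per connected component of its Dynkin diagram, so g ≅ A_3 ⊕ D_4 (dimension 15 + 28 = 43).

A_3 (sl(4)) ⊕ D_4 (so(8))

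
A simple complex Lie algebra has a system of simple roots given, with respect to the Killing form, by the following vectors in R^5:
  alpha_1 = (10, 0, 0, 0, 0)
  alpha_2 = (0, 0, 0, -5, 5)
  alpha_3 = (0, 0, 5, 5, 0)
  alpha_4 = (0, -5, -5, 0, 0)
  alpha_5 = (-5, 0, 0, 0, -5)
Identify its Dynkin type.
Compute the Cartan integers a_ij = 2(alpha_i, alpha_j)/(alpha_j, alpha_j); the resulting 5x5 Cartan matrix is
[[2, 0, 0, 0, -2], [0, 2, -1, 0, -1], [0, -1, 2, -1, 0], [0, 0, -1, 2, 0], [-1, -1, 0, 0, 2]].
The roots have two lengths (squared-length ratio 2:1); the short ones are alpha_{2,3,4,5}. The associated Dynkin diagram is a chain of 5 nodes with a double edge at one end; the terminal node there is the unique long simple root (C_5), so the type is C_5 (the algebra sp(10)).

type C_5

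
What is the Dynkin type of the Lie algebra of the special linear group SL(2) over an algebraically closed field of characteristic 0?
A1

This is sl(2), which has dimension 2^2 - 1 = 3 and rank 2 - 1 = 1 (a Cartan subalgebra is the diagonal traceless matrices). In the classification of classical Lie algebras, the special linear algebra sl(n+1) has type A_n; here n = 1, so the Dynkin diagram is a chain of 1 nodes with single edges (A_1). Hence the type is A_1.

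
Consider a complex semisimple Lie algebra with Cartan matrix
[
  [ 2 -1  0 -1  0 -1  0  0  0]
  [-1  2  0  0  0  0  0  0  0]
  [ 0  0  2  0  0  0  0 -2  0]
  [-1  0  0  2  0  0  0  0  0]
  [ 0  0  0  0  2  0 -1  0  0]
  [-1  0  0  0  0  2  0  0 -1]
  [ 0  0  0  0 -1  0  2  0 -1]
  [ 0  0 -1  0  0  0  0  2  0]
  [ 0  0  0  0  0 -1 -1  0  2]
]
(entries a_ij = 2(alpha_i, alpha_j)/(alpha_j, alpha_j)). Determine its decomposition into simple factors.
type B_2 ⊕ type D_7

The diagram associated to this matrix has two connected components: the simple roots {alpha_3, alpha_8} form a chain of 2 nodes with a double edge at one end; the terminal node there is the unique short simple root (B_2), and {alpha_1, alpha_2, alpha_4, alpha_5, alpha_6, alpha_7, alpha_9} form a chain of 5 nodes with a fork of two nodes at one end (D_7). A semisimple Lie algebra decomposes uniquely as the direct sum of simple ideals, one per connected component of its Dynkin diagram, so g ≅ B_2 ⊕ D_7 (dimension 10 + 91 = 101).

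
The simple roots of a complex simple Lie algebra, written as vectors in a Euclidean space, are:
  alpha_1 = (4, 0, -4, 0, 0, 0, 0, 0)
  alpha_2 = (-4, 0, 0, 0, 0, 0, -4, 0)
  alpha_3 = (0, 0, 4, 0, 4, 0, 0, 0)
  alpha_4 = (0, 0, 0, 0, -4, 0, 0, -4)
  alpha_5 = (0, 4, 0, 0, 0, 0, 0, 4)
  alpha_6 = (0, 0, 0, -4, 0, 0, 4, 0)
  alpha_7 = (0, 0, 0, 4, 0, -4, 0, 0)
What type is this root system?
Compute the Cartan integers a_ij = 2(alpha_i, alpha_j)/(alpha_j, alpha_j); the resulting 7x7 Cartan matrix is
[[2, -1, -1, 0, 0, 0, 0], [-1, 2, 0, 0, 0, -1, 0], [-1, 0, 2, -1, 0, 0, 0], [0, 0, -1, 2, -1, 0, 0], [0, 0, 0, -1, 2, 0, 0], [0, -1, 0, 0, 0, 2, -1], [0, 0, 0, 0, 0, -1, 2]].
All simple roots have the same length, so the diagram is simply laced. The associated Dynkin diagram is a chain of 7 nodes with single edges (A_7), so the type is A_7 (the algebra sl(8)).

A7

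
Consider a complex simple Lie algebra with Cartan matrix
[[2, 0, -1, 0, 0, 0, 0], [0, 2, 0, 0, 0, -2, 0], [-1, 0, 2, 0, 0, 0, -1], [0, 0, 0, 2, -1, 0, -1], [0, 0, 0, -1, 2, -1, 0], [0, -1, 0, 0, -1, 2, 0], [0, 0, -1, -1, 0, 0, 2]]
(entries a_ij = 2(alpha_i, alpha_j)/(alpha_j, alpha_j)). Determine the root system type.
The matrix has rank 7 with 2's on the diagonal. Reading the off-diagonal entries as Dynkin edges (a single edge where a_ij = a_ji = -1; a double or triple edge where a_ij * a_ji = 2 or 3), the diagram is a chain of 7 nodes with a double edge at one end; the terminal node there is the unique long simple root (C_7). One simple-root ordering that puts it in standard form is (alpha_1, alpha_3, alpha_7, alpha_4, alpha_5, alpha_6, alpha_2). So the algebra is type C_7, i.e. sp(14).

C_7 (sp(14))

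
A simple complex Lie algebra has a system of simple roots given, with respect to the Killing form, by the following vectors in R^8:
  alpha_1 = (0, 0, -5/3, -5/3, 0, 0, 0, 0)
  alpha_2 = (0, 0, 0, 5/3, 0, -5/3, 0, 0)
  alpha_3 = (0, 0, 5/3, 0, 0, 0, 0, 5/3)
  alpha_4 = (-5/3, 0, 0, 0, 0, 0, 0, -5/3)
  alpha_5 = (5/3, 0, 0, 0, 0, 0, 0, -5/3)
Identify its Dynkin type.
Compute the Cartan integers a_ij = 2(alpha_i, alpha_j)/(alpha_j, alpha_j); the resulting 5x5 Cartan matrix is
[[2, -1, -1, 0, 0], [-1, 2, 0, 0, 0], [-1, 0, 2, -1, -1], [0, 0, -1, 2, 0], [0, 0, -1, 0, 2]].
All simple roots have the same length, so the diagram is simply laced. The associated Dynkin diagram is a chain of 3 nodes with a fork of two nodes at one end (D_5), so the type is D_5 (the algebra so(10)).

D5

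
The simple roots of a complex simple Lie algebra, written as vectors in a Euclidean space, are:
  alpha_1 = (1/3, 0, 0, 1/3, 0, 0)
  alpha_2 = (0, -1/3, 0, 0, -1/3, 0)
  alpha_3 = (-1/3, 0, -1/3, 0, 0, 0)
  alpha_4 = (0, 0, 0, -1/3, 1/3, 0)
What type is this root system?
Compute the Cartan integers a_ij = 2(alpha_i, alpha_j)/(alpha_j, alpha_j); the resulting 4x4 Cartan matrix is
[[2, 0, -1, -1], [0, 2, 0, -1], [-1, 0, 2, 0], [-1, -1, 0, 2]].
All simple roots have the same length, so the diagram is simply laced. The associated Dynkin diagram is a chain of 4 nodes with single edges (A_4), so the type is A_4 (the algebra sl(5)).

A_4 (sl(5))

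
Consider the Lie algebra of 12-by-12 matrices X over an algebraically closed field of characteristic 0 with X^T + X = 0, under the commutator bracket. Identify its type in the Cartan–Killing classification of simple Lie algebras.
type D_6

This is so(12) with 12 even, which has dimension 12(12-1)/2 = 66 and rank 12/2 = 6. In the classification of classical Lie algebras, the orthogonal algebra so(2n) in an even number of variables has type D_n; here n = 6, so the Dynkin diagram is a chain of 4 nodes with a fork of two nodes at one end (D_6). Hence the type is D_6.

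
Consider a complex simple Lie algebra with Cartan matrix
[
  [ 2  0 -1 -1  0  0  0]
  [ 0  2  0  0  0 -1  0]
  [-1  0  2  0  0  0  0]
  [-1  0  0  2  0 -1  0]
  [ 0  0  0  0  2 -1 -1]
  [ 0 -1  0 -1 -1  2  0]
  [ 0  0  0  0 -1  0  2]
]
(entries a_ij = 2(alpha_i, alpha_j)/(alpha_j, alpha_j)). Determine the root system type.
E7

The matrix has rank 7 with 2's on the diagonal. Reading the off-diagonal entries as Dynkin edges (a single edge where a_ij = a_ji = -1; a double or triple edge where a_ij * a_ji = 2 or 3), the diagram is a chain of 6 nodes with one extra node attached to the third node from one end (E_7). One simple-root ordering that puts it in standard form is (alpha_7, alpha_2, alpha_5, alpha_6, alpha_4, alpha_1, alpha_3). So the algebra is type E_7.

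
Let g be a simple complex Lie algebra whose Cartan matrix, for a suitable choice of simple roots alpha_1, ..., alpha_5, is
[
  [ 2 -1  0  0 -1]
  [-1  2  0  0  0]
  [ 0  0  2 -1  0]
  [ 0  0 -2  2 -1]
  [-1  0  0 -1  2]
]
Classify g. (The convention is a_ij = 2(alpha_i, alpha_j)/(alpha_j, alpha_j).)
The matrix has rank 5 with 2's on the diagonal. Reading the off-diagonal entries as Dynkin edges (a single edge where a_ij = a_ji = -1; a double or triple edge where a_ij * a_ji = 2 or 3), the diagram is a chain of 5 nodes with a double edge at one end; the terminal node there is the unique short simple root (B_5). One simple-root ordering that puts it in standard form is (alpha_2, alpha_1, alpha_5, alpha_4, alpha_3). So the algebra is type B_5, i.e. so(11).

B_5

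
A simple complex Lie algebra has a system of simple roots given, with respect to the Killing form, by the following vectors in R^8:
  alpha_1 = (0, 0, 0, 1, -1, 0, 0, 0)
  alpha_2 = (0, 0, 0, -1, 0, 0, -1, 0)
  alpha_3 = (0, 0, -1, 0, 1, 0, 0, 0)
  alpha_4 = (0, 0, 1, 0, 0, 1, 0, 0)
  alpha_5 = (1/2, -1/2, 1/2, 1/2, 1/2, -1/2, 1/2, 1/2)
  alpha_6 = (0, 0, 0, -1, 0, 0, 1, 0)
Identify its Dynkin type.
Compute the Cartan integers a_ij = 2(alpha_i, alpha_j)/(alpha_j, alpha_j); the resulting 6x6 Cartan matrix is
[[2, -1, -1, 0, 0, -1], [-1, 2, 0, 0, -1, 0], [-1, 0, 2, -1, 0, 0], [0, 0, -1, 2, 0, 0], [0, -1, 0, 0, 2, 0], [-1, 0, 0, 0, 0, 2]].
All simple roots have the same length, so the diagram is simply laced. The associated Dynkin diagram is a chain of 5 nodes with one extra node attached to the third node from one end (E_6), so the type is E_6.

E6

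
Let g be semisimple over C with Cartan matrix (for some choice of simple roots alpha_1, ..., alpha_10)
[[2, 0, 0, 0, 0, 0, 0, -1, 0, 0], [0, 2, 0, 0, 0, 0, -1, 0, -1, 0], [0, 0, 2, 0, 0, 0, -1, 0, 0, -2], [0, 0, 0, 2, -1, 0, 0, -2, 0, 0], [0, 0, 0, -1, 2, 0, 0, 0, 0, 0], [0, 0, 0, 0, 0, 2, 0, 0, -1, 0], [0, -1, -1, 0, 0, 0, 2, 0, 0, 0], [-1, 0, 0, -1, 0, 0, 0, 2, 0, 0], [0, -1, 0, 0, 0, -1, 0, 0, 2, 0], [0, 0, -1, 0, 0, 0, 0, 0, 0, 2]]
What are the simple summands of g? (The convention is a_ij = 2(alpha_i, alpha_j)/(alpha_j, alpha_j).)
The diagram associated to this matrix has two connected components: the simple roots {alpha_2, alpha_3, alpha_6, alpha_7, alpha_9, alpha_10} form a chain of 6 nodes with a double edge at one end; the terminal node there is the unique short simple root (B_6), and {alpha_1, alpha_4, alpha_5, alpha_8} form a chain of 4 nodes with a double edge between the middle two (F_4). A semisimple Lie algebra decomposes uniquely as the direct sum of simple ideals, one per connected component of its Dynkin diagram, so g ≅ B_6 ⊕ F_4 (dimension 78 + 52 = 130).

B6 + F4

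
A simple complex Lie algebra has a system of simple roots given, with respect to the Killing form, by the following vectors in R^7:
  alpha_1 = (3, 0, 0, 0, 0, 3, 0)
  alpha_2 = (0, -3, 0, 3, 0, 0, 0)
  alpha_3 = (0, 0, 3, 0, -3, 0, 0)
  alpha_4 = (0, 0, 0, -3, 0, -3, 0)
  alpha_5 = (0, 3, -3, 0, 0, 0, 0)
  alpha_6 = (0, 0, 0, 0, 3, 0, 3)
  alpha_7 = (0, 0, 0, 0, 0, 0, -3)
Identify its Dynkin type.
Compute the Cartan integers a_ij = 2(alpha_i, alpha_j)/(alpha_j, alpha_j); the resulting 7x7 Cartan matrix is
[[2, 0, 0, -1, 0, 0, 0], [0, 2, 0, -1, -1, 0, 0], [0, 0, 2, 0, -1, -1, 0], [-1, -1, 0, 2, 0, 0, 0], [0, -1, -1, 0, 2, 0, 0], [0, 0, -1, 0, 0, 2, -2], [0, 0, 0, 0, 0, -1, 2]].
The roots have two lengths (squared-length ratio 2:1); the short ones are alpha_{7}. The associated Dynkin diagram is a chain of 7 nodes with a double edge at one end; the terminal node there is the unique short simple root (B_7), so the type is B_7 (the algebra so(15)).

B_7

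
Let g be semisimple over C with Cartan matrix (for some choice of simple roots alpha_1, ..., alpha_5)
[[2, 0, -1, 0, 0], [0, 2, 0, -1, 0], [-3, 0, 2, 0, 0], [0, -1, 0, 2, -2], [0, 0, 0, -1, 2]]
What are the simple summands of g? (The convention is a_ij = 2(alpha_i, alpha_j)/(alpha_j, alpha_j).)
type B_3 ⊕ type G_2

The diagram associated to this matrix has two connected components: the simple roots {alpha_2, alpha_4, alpha_5} form a chain of 3 nodes with a double edge at one end; the terminal node there is the unique short simple root (B_3), and {alpha_1, alpha_3} form two nodes joined by a triple edge (G_2). A semisimple Lie algebra decomposes uniquely as the direct sum of simple ideals, one per connected component of its Dynkin diagram, so g ≅ B_3 ⊕ G_2 (dimension 21 + 14 = 35).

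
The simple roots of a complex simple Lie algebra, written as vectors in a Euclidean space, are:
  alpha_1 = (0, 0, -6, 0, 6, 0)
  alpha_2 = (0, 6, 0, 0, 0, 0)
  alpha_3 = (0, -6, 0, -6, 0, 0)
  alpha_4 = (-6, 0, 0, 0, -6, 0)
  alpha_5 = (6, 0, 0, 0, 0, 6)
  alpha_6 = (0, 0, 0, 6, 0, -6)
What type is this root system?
Compute the Cartan integers a_ij = 2(alpha_i, alpha_j)/(alpha_j, alpha_j); the resulting 6x6 Cartan matrix is
[[2, 0, 0, -1, 0, 0], [0, 2, -1, 0, 0, 0], [0, -2, 2, 0, 0, -1], [-1, 0, 0, 2, -1, 0], [0, 0, 0, -1, 2, -1], [0, 0, -1, 0, -1, 2]].
The roots have two lengths (squared-length ratio 2:1); the short ones are alpha_{2}. The associated Dynkin diagram is a chain of 6 nodes with a double edge at one end; the terminal node there is the unique short simple root (B_6), so the type is B_6 (the algebra so(13)).

type B_6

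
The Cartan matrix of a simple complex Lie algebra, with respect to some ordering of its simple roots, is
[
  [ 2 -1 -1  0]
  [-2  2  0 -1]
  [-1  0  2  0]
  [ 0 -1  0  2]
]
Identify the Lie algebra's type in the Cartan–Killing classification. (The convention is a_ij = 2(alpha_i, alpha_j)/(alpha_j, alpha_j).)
The matrix has rank 4 with 2's on the diagonal. Reading the off-diagonal entries as Dynkin edges (a single edge where a_ij = a_ji = -1; a double or triple edge where a_ij * a_ji = 2 or 3), the diagram is a chain of 4 nodes with a double edge between the middle two (F_4). One simple-root ordering that puts it in standard form is (alpha_4, alpha_2, alpha_1, alpha_3). So the algebra is type F_4.

F_4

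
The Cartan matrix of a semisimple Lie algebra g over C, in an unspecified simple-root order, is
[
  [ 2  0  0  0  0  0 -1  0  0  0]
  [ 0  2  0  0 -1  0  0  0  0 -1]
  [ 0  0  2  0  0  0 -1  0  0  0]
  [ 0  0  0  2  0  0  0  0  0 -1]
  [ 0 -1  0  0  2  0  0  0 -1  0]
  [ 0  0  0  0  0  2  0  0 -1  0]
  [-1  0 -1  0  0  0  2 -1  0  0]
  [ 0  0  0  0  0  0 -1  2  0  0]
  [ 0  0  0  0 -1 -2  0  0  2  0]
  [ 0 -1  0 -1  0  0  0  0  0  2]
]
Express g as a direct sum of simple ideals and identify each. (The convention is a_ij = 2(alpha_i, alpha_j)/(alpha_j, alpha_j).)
type B_6 ⊕ type D_4

The diagram associated to this matrix has two connected components: the simple roots {alpha_2, alpha_4, alpha_5, alpha_6, alpha_9, alpha_10} form a chain of 6 nodes with a double edge at one end; the terminal node there is the unique short simple root (B_6), and {alpha_1, alpha_3, alpha_7, alpha_8} form a chain of 2 nodes with a fork of two nodes at one end (D_4). A semisimple Lie algebra decomposes uniquely as the direct sum of simple ideals, one per connected component of its Dynkin diagram, so g ≅ B_6 ⊕ D_4 (dimension 78 + 28 = 106).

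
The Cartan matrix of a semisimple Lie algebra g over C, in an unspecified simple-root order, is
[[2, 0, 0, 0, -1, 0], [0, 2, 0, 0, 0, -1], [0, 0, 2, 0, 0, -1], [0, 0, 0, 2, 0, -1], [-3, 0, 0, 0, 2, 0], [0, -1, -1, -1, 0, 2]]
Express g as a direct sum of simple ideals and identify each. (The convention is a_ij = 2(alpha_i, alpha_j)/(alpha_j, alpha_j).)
D4 ⊕ G2

The diagram associated to this matrix has two connected components: the simple roots {alpha_2, alpha_3, alpha_4, alpha_6} form a chain of 2 nodes with a fork of two nodes at one end (D_4), and {alpha_1, alpha_5} form two nodes joined by a triple edge (G_2). A semisimple Lie algebra decomposes uniquely as the direct sum of simple ideals, one per connected component of its Dynkin diagram, so g ≅ D_4 ⊕ G_2 (dimension 28 + 14 = 42).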